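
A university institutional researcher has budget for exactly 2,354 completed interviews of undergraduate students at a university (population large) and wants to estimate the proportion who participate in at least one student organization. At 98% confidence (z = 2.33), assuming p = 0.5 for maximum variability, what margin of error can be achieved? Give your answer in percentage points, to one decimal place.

SE(p̂) = √[p(1−p)/n] = √[0.2500/2354] = 0.01031.
E = z × SE = 2.33 × 0.01031 = 0.02401, or 2.4 percentage points.

2.4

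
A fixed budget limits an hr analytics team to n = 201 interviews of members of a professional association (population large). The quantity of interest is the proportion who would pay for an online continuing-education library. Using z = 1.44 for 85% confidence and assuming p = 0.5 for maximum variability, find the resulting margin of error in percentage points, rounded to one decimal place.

SE(p̂) = √[p(1−p)/n] = √[0.2500/201] = 0.03527.
E = z × SE = 1.44 × 0.03527 = 0.05078, or 5.1 percentage points.

5.1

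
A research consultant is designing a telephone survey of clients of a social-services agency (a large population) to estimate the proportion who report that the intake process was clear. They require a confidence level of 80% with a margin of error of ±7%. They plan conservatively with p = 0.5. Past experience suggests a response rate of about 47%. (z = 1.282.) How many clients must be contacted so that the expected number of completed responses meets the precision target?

Completed interviews needed: n₀ = 1.282² × 0.2500 / 0.070² ≈ 83.85 → 84.
At a 47% response rate, contacts needed = 84 / 0.47 ≈ 178.72 → 179.

179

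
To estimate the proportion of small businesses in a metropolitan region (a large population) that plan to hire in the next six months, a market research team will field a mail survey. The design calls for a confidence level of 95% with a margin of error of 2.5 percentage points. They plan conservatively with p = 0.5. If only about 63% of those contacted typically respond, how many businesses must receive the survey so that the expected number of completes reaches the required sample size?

2440

For 95% confidence, z = 1.960.
Completed interviews needed: n₀ = 1.960² × 0.2500 / 0.025² ≈ 1536.64 → 1537.
At a 63% response rate, contacts needed = 1537 / 0.63 ≈ 2439.68 → 2440.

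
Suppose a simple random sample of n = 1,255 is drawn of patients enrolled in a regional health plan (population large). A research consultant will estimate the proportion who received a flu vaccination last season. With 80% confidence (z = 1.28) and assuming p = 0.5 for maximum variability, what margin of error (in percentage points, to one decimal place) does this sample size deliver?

1.8

SE(p̂) = √[p(1−p)/n] = √[0.2500/1255] = 0.01411.
E = z × SE = 1.28 × 0.01411 = 0.01807, or 1.8 percentage points.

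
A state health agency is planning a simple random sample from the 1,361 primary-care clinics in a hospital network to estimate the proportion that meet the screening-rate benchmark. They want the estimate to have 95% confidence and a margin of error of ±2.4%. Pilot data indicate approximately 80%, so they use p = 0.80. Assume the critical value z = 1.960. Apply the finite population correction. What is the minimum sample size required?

599

Unadjusted: n₀ = 1.960² × 0.80 × 0.20 / 0.024² ≈ 1067.11, so n₀ = 1068.
Finite population correction with N = 1,361: n = n₀ / (1 + (n₀−1)/N) = 1068 / (1 + 1067/1361) = 1068 / 1.7840 ≈ 598.66.
Rounding up, n = 599.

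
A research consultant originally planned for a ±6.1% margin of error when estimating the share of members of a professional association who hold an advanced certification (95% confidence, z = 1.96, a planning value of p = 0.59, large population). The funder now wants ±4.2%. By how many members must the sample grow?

At ±6.1%: n = 1.96² × 0.2419 / 0.061² ≈ 249.74 → 250.
At ±4.2%: n = 1.96² × 0.2419 / 0.042² ≈ 526.80 → 527.
Additional respondents: 527 − 250 = 277.

277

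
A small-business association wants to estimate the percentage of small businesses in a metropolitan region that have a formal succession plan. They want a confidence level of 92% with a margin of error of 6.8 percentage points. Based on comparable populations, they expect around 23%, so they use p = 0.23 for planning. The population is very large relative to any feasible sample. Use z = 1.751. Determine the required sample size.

With p = 0.23, p(1−p) = 0.1771.
n = z²·p(1−p)/E² = 1.751² × 0.1771 / 0.068² = 3.0660 × 0.1771 / 0.004624 ≈ 117.43.
Rounding up gives n = 118.

118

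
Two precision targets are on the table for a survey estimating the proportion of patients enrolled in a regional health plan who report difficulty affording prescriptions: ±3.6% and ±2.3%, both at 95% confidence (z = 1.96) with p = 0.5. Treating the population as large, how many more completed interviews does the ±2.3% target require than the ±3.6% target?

At ±3.6%: n = 1.96² × 0.2500 / 0.036² ≈ 741.05 → 742.
At ±2.3%: n = 1.96² × 0.2500 / 0.023² ≈ 1815.50 → 1816.
Additional respondents: 1816 − 742 = 1074.

1074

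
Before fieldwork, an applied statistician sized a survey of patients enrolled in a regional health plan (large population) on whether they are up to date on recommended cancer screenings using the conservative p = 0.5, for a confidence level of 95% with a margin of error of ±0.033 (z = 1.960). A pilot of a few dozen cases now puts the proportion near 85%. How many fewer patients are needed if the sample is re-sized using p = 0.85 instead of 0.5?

432

Conservative (p = 0.5): n = 1.960² × 0.25 / 0.033² ≈ 881.91 → 882.
Using p = 0.85: p(1−p) = 0.1275, so n = 1.960² × 0.1275 / 0.033² ≈ 449.77 → 450.
Reduction: 882 − 450 = 432.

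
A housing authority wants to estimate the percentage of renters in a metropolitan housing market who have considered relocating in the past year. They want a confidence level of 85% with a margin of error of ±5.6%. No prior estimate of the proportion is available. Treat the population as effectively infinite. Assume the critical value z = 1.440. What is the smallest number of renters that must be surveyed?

With no prior estimate, use p = 0.5, giving p(1−p) = 0.25.
n = z²·p(1−p)/E² = 1.440² × 0.2500 / 0.056² = 2.0736 × 0.2500 / 0.003136 ≈ 165.31.
Rounding up gives n = 166.

166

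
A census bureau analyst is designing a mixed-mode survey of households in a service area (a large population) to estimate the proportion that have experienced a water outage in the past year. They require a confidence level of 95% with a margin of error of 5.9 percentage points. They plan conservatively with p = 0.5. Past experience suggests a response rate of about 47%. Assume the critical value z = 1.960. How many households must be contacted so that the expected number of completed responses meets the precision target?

588

Completed interviews needed: n₀ = 1.960² × 0.2500 / 0.059² ≈ 275.90 → 276.
At a 47% response rate, contacts needed = 276 / 0.47 ≈ 587.23 → 588.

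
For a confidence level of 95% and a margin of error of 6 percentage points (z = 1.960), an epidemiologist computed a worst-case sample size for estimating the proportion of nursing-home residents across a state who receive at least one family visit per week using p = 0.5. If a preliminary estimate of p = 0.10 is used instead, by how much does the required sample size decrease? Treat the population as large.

Conservative (p = 0.5): n = 1.960² × 0.25 / 0.060² ≈ 266.78 → 267.
Using p = 0.10: p(1−p) = 0.0900, so n = 1.960² × 0.0900 / 0.060² ≈ 96.04 → 97.
Reduction: 267 − 97 = 170.

170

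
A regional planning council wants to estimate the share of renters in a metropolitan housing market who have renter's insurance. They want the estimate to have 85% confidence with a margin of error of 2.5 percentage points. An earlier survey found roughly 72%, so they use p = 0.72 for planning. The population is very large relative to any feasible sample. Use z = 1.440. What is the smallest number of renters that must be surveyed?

With p = 0.72, p(1−p) = 0.2016.
n = z²·p(1−p)/E² = 1.440² × 0.2016 / 0.025² = 2.0736 × 0.2016 / 0.000625 ≈ 668.86.
Rounding up gives n = 669.

669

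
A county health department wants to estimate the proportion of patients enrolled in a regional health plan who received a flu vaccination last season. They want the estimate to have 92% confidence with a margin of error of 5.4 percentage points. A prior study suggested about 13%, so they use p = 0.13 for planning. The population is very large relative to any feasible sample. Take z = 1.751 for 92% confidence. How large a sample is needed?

119

With p = 0.13, p(1−p) = 0.1131.
n = z²·p(1−p)/E² = 1.751² × 0.1131 / 0.054² = 3.0660 × 0.1131 / 0.002916 ≈ 118.92.
Rounding up gives n = 119.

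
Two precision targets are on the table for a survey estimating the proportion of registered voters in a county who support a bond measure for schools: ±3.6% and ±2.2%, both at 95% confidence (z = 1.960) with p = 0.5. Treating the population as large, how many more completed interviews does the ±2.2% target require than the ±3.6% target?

1243

At ±3.6%: n = 1.960² × 0.2500 / 0.036² ≈ 741.05 → 742.
At ±2.2%: n = 1.960² × 0.2500 / 0.022² ≈ 1984.30 → 1985.
Additional respondents: 1985 − 742 = 1243.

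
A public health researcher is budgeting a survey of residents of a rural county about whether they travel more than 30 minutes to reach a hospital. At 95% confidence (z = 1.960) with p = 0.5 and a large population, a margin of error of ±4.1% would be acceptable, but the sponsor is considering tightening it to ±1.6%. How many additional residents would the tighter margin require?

3180

At ±4.1%: n = 1.960² × 0.2500 / 0.041² ≈ 571.33 → 572.
At ±1.6%: n = 1.960² × 0.2500 / 0.016² ≈ 3751.56 → 3752.
Additional respondents: 3752 − 572 = 3180.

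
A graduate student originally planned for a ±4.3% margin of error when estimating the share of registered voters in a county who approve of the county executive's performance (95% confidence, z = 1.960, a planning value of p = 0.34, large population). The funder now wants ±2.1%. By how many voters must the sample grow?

1488

At ±4.3%: n = 1.960² × 0.2244 / 0.043² ≈ 466.23 → 467.
At ±2.1%: n = 1.960² × 0.2244 / 0.021² ≈ 1954.77 → 1955.
Additional respondents: 1955 − 467 = 1488.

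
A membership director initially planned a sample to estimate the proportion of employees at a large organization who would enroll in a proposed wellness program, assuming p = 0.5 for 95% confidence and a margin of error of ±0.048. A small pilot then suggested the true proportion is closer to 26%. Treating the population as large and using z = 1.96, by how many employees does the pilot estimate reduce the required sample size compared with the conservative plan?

96

Conservative (p = 0.5): n = 1.96² × 0.25 / 0.048² ≈ 416.84 → 417.
Using p = 0.26: p(1−p) = 0.1924, so n = 1.96² × 0.1924 / 0.048² ≈ 320.80 → 321.
Reduction: 417 − 321 = 96.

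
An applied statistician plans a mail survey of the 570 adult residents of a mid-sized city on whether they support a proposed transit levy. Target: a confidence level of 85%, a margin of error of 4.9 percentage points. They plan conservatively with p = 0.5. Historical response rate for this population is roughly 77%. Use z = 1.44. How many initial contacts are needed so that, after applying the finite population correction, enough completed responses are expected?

204

Completed interviews needed (unadjusted): n₀ = 1.44² × 0.2500 / 0.049² ≈ 215.91 → 216.
FPC for N = 570: n = 216 / (1 + 215/570) = 216 / 1.3772 ≈ 156.84 → 157.
At a 77% response rate, contacts needed = 157 / 0.77 ≈ 203.90 → 204.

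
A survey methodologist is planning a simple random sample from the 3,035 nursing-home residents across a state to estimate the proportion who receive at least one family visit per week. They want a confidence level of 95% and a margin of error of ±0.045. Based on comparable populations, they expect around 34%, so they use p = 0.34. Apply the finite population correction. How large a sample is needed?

374

For 95% confidence, z = 1.960.
Unadjusted: n₀ = 1.960² × 0.34 × 0.66 / 0.045² ≈ 425.71, so n₀ = 426.
Finite population correction with N = 3,035: n = n₀ / (1 + (n₀−1)/N) = 426 / (1 + 425/3035) = 426 / 1.1400 ≈ 373.67.
Rounding up, n = 374.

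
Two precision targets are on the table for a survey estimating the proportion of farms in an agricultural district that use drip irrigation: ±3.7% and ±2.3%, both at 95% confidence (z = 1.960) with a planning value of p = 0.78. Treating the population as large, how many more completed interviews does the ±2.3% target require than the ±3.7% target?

765

At ±3.7%: n = 1.960² × 0.1716 / 0.037² ≈ 481.53 → 482.
At ±2.3%: n = 1.960² × 0.1716 / 0.023² ≈ 1246.16 → 1247.
Additional respondents: 1247 − 482 = 765.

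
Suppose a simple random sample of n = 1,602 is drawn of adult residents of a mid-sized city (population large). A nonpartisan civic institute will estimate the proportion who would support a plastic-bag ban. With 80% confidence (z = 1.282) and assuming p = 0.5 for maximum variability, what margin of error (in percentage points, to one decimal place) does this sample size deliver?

SE(p̂) = √[p(1−p)/n] = √[0.2500/1602] = 0.01249.
E = z × SE = 1.282 × 0.01249 = 0.01601, or 1.6 percentage points.

1.6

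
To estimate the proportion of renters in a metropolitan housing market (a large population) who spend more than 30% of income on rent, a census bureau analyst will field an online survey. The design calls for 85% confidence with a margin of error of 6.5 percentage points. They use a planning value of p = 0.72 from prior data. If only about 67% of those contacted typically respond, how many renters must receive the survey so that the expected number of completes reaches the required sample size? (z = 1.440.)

Completed interviews needed: n₀ = 1.440² × 0.2016 / 0.065² ≈ 98.94 → 99.
At a 67% response rate, contacts needed = 99 / 0.67 ≈ 147.76 → 148.

148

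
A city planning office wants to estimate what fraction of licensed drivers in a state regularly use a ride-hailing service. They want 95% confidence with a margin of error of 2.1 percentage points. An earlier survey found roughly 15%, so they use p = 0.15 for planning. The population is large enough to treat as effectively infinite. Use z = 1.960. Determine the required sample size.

With p = 0.15, p(1−p) = 0.1275.
n = z²·p(1−p)/E² = 1.960² × 0.1275 / 0.021² = 3.8416 × 0.1275 / 0.000441 ≈ 1110.67.
Rounding up gives n = 1111.

1111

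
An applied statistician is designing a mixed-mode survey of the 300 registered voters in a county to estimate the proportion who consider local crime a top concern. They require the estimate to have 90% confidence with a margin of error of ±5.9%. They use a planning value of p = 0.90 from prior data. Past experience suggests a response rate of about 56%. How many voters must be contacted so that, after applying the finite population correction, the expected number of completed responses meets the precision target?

102

For 90% confidence, z = 1.64.
Completed interviews needed (unadjusted): n₀ = 1.64² × 0.0900 / 0.059² ≈ 69.54 → 70.
FPC for N = 300: n = 70 / (1 + 69/300) = 70 / 1.2300 ≈ 56.91 → 57.
At a 56% response rate, contacts needed = 57 / 0.56 ≈ 101.79 → 102.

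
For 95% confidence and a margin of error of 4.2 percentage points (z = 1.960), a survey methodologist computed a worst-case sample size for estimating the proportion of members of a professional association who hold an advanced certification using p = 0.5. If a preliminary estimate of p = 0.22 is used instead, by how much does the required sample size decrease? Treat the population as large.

Conservative (p = 0.5): n = 1.960² × 0.25 / 0.042² ≈ 544.44 → 545.
Using p = 0.22: p(1−p) = 0.1716, so n = 1.960² × 0.1716 / 0.042² ≈ 373.71 → 374.
Reduction: 545 − 374 = 171.

171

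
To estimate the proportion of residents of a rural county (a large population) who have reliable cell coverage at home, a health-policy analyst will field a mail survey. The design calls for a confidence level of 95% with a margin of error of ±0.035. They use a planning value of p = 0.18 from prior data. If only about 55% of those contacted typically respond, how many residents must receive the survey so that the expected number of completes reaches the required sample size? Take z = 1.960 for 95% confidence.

Completed interviews needed: n₀ = 1.960² × 0.1476 / 0.035² ≈ 462.87 → 463.
At a 55% response rate, contacts needed = 463 / 0.55 ≈ 841.82 → 842.

842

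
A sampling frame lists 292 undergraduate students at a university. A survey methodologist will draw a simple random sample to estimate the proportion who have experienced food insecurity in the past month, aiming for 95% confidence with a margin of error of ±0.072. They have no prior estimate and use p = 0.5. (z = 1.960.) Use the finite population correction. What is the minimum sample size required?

114

Unadjusted: n₀ = 1.960² × 0.50 × 0.50 / 0.072² ≈ 185.26, so n₀ = 186.
Finite population correction with N = 292: n = n₀ / (1 + (n₀−1)/N) = 186 / (1 + 185/292) = 186 / 1.6336 ≈ 113.86.
Rounding up, n = 114.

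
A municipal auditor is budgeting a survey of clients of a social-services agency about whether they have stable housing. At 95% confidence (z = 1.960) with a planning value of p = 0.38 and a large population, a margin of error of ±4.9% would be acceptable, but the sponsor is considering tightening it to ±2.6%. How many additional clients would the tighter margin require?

At ±4.9%: n = 1.960² × 0.2356 / 0.049² ≈ 376.96 → 377.
At ±2.6%: n = 1.960² × 0.2356 / 0.026² ≈ 1338.88 → 1339.
Additional respondents: 1339 − 377 = 962.

962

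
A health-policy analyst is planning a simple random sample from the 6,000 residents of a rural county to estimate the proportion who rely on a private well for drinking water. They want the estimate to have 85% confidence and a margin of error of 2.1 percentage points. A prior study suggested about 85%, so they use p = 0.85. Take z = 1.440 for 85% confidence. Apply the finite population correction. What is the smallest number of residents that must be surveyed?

546

Unadjusted: n₀ = 1.440² × 0.85 × 0.15 / 0.021² ≈ 599.51, so n₀ = 600.
Finite population correction with N = 6,000: n = n₀ / (1 + (n₀−1)/N) = 600 / (1 + 599/6000) = 600 / 1.0998 ≈ 545.54.
Rounding up, n = 546.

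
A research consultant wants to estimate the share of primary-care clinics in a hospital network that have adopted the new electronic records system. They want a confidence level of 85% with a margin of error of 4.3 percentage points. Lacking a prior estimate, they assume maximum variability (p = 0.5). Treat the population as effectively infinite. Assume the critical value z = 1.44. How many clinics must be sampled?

With p = 0.5, p(1−p) = 0.25.
n = z²·p(1−p)/E² = 1.44² × 0.2500 / 0.043² = 2.0736 × 0.2500 / 0.001849 ≈ 280.37.
Rounding up gives n = 281.

281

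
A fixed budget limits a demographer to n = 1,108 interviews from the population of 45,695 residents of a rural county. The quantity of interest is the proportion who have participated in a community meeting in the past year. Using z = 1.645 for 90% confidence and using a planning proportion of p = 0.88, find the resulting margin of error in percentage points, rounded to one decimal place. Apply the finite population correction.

Finite-population factor: (N−n)/(N−1) = (45695−1108)/(45695−1) = 0.9758.
SE(p̂) = √[p(1−p)/n · (N−n)/(N−1)] = √[0.1056/1108 × 0.9758] = 0.00964.
E = z × SE = 1.645 × 0.00964 = 0.01586 ≈ 1.6 percentage points.

1.6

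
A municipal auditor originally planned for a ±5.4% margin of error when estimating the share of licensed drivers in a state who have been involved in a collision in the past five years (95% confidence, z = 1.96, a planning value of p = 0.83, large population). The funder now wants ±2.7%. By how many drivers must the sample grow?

558

At ±5.4%: n = 1.96² × 0.1411 / 0.054² ≈ 185.89 → 186.
At ±2.7%: n = 1.96² × 0.1411 / 0.027² ≈ 743.55 → 744.
Additional respondents: 744 − 186 = 558.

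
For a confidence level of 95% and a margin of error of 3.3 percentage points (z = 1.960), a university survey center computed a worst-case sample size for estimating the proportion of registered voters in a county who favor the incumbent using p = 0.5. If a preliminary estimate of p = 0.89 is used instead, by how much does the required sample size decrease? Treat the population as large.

536

Conservative (p = 0.5): n = 1.960² × 0.25 / 0.033² ≈ 881.91 → 882.
Using p = 0.89: p(1−p) = 0.0979, so n = 1.960² × 0.0979 / 0.033² ≈ 345.36 → 346.
Reduction: 882 − 346 = 536.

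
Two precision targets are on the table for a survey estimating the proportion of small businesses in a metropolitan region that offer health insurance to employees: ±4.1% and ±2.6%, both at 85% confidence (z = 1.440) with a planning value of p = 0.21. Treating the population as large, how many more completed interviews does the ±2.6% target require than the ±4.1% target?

At ±4.1%: n = 1.440² × 0.1659 / 0.041² ≈ 204.65 → 205.
At ±2.6%: n = 1.440² × 0.1659 / 0.026² ≈ 508.89 → 509.
Additional respondents: 509 − 205 = 304.

304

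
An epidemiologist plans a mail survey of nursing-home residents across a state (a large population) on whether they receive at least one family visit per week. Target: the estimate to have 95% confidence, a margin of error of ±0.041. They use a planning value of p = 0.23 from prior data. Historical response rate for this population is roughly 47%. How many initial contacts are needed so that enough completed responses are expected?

862

For 95% confidence, z = 1.960.
Completed interviews needed: n₀ = 1.960² × 0.1771 / 0.041² ≈ 404.73 → 405.
At a 47% response rate, contacts needed = 405 / 0.47 ≈ 861.70 → 862.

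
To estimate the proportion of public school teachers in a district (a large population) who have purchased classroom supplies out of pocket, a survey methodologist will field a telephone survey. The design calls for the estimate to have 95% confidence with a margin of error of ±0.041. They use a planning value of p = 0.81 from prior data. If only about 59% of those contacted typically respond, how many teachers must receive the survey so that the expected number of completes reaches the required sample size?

597

For 95% confidence, z = 1.960.
Completed interviews needed: n₀ = 1.960² × 0.1539 / 0.041² ≈ 351.71 → 352.
At a 59% response rate, contacts needed = 352 / 0.59 ≈ 596.61 → 597.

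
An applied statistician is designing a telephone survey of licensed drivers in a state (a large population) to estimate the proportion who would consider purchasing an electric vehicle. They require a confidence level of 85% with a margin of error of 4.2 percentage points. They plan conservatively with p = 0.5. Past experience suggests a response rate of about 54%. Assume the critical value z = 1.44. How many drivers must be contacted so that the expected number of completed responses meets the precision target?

545

Completed interviews needed: n₀ = 1.44² × 0.2500 / 0.042² ≈ 293.88 → 294.
At a 54% response rate, contacts needed = 294 / 0.54 ≈ 544.44 → 545.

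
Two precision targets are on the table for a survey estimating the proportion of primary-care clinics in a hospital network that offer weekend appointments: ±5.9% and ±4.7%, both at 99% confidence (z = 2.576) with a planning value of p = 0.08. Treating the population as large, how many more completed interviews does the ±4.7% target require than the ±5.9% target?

At ±5.9%: n = 2.576² × 0.0736 / 0.059² ≈ 140.30 → 141.
At ±4.7%: n = 2.576² × 0.0736 / 0.047² ≈ 221.09 → 222.
Additional respondents: 222 − 141 = 81.

81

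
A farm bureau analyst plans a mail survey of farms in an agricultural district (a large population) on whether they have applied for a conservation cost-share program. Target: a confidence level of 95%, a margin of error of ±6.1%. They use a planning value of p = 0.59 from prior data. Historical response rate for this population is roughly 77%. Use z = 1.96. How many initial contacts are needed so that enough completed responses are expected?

325

Completed interviews needed: n₀ = 1.96² × 0.2419 / 0.061² ≈ 249.74 → 250.
At a 77% response rate, contacts needed = 250 / 0.77 ≈ 324.68 → 325.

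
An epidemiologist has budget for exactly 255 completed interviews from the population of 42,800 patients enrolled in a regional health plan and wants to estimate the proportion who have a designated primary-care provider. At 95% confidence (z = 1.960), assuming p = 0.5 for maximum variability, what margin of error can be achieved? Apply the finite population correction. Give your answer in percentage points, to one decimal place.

6.1

Finite-population factor: (N−n)/(N−1) = (42800−255)/(42800−1) = 0.9941.
SE(p̂) = √[p(1−p)/n · (N−n)/(N−1)] = √[0.2500/255 × 0.9941] = 0.03122.
E = z × SE = 1.960 × 0.03122 = 0.06119 ≈ 6.1 percentage points.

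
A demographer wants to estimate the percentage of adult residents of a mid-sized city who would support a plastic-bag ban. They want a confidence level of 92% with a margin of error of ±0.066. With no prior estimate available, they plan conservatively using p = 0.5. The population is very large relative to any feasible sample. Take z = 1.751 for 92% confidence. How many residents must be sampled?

With p = 0.5, p(1−p) = 0.25.
n = z²·p(1−p)/E² = 1.751² × 0.2500 / 0.066² = 3.0660 × 0.2500 / 0.004356 ≈ 175.96.
Rounding up gives n = 176.

176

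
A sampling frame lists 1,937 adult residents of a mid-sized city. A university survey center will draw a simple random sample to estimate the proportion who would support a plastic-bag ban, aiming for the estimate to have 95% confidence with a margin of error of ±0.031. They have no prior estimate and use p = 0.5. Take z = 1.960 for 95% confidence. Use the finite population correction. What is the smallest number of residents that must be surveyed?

660

Unadjusted: n₀ = 1.960² × 0.50 × 0.50 / 0.031² ≈ 999.38, so n₀ = 1000.
Finite population correction with N = 1,937: n = n₀ / (1 + (n₀−1)/N) = 1000 / (1 + 999/1937) = 1000 / 1.5157 ≈ 659.74.
Rounding up, n = 660.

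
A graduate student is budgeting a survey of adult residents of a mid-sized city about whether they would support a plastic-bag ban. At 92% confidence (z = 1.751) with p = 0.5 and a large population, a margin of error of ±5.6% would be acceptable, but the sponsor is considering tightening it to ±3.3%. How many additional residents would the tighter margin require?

At ±5.6%: n = 1.751² × 0.2500 / 0.056² ≈ 244.42 → 245.
At ±3.3%: n = 1.751² × 0.2500 / 0.033² ≈ 703.86 → 704.
Additional respondents: 704 − 245 = 459.

459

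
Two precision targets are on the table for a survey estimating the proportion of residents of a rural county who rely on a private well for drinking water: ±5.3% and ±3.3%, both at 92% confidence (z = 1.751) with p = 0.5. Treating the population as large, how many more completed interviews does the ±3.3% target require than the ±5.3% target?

At ±5.3%: n = 1.751² × 0.2500 / 0.053² ≈ 272.87 → 273.
At ±3.3%: n = 1.751² × 0.2500 / 0.033² ≈ 703.86 → 704.
Additional respondents: 704 − 273 = 431.

431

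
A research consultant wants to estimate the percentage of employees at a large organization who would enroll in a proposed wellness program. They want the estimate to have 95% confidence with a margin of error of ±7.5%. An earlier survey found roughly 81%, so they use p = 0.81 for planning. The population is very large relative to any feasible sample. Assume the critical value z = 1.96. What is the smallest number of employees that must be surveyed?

With p = 0.81, p(1−p) = 0.1539.
n = z²·p(1−p)/E² = 1.96² × 0.1539 / 0.075² = 3.8416 × 0.1539 / 0.005625 ≈ 105.11.
Rounding up gives n = 106.

106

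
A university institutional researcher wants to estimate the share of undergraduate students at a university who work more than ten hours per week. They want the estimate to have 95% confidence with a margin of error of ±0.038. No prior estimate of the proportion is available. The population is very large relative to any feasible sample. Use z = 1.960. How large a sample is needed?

With no prior estimate, use p = 0.5, giving p(1−p) = 0.25.
n = z²·p(1−p)/E² = 1.960² × 0.2500 / 0.038² = 3.8416 × 0.2500 / 0.001444 ≈ 665.10.
Rounding up gives n = 666.

666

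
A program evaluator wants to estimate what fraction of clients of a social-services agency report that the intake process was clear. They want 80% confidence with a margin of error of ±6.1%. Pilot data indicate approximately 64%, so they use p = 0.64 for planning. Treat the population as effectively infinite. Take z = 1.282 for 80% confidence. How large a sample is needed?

With p = 0.64, p(1−p) = 0.2304.
n = z²·p(1−p)/E² = 1.282² × 0.2304 / 0.061² = 1.6435 × 0.2304 / 0.003721 ≈ 101.77.
Rounding up gives n = 102.

102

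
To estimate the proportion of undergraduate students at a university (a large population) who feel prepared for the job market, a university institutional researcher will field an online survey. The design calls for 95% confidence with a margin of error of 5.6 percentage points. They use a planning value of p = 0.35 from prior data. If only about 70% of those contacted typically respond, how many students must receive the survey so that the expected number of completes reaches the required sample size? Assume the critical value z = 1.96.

399

Completed interviews needed: n₀ = 1.96² × 0.2275 / 0.056² ≈ 278.69 → 279.
At a 70% response rate, contacts needed = 279 / 0.70 ≈ 398.57 → 399.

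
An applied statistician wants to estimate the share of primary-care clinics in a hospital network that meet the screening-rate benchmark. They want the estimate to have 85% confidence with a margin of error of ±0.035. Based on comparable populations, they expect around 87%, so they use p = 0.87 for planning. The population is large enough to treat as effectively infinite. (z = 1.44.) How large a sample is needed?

With p = 0.87, p(1−p) = 0.1131.
n = z²·p(1−p)/E² = 1.44² × 0.1131 / 0.035² = 2.0736 × 0.1131 / 0.001225 ≈ 191.45.
Rounding up gives n = 192.

192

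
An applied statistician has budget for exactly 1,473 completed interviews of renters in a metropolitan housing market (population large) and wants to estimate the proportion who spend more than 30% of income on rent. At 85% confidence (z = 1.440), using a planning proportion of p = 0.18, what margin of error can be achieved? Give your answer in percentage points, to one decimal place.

SE(p̂) = √[p(1−p)/n] = √[0.1476/1473] = 0.01001.
E = z × SE = 1.440 × 0.01001 = 0.01441, or 1.4 percentage points.

1.4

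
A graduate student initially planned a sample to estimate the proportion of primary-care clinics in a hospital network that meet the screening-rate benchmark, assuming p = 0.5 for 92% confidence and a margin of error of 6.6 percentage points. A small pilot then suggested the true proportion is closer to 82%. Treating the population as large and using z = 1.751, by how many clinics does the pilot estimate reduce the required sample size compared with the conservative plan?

72

Conservative (p = 0.5): n = 1.751² × 0.25 / 0.066² ≈ 175.96 → 176.
Using p = 0.82: p(1−p) = 0.1476, so n = 1.751² × 0.1476 / 0.066² ≈ 103.89 → 104.
Reduction: 176 − 104 = 72.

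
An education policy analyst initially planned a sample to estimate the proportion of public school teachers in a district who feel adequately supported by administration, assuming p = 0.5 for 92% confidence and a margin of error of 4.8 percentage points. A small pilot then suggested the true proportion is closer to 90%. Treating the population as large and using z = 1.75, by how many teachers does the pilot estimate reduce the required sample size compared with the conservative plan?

Conservative (p = 0.5): n = 1.75² × 0.25 / 0.048² ≈ 332.30 → 333.
Using p = 0.90: p(1−p) = 0.0900, so n = 1.75² × 0.0900 / 0.048² ≈ 119.63 → 120.
Reduction: 333 − 120 = 213.

213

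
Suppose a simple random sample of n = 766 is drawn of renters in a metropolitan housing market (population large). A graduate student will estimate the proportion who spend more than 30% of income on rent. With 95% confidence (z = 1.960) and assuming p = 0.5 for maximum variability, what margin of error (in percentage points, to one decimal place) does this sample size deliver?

3.5

SE(p̂) = √[p(1−p)/n] = √[0.2500/766] = 0.01807.
E = z × SE = 1.960 × 0.01807 = 0.03541, or 3.5 percentage points.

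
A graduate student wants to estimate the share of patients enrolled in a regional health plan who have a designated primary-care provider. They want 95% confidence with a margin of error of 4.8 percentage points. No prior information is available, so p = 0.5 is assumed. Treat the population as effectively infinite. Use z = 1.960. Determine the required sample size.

417

With p = 0.5, p(1−p) = 0.25.
n = z²·p(1−p)/E² = 1.960² × 0.2500 / 0.048² = 3.8416 × 0.2500 / 0.002304 ≈ 416.84.
Rounding up gives n = 417.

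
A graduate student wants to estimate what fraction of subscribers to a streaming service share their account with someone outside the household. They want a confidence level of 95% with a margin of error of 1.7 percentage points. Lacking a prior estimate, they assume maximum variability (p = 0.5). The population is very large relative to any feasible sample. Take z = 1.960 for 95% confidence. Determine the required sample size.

3324

With p = 0.5, p(1−p) = 0.25.
n = z²·p(1−p)/E² = 1.960² × 0.2500 / 0.017² = 3.8416 × 0.2500 / 0.000289 ≈ 3323.18.
Rounding up gives n = 3324.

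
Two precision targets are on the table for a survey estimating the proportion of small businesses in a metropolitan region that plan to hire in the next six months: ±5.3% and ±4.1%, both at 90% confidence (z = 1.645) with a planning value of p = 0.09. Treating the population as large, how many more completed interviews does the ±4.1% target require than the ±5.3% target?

53

At ±5.3%: n = 1.645² × 0.0819 / 0.053² ≈ 78.90 → 79.
At ±4.1%: n = 1.645² × 0.0819 / 0.041² ≈ 131.84 → 132.
Additional respondents: 132 − 79 = 53.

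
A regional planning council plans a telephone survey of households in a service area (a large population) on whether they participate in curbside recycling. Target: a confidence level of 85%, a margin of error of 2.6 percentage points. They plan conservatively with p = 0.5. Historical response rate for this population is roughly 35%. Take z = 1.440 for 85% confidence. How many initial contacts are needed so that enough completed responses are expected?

2192

Completed interviews needed: n₀ = 1.440² × 0.2500 / 0.026² ≈ 766.86 → 767.
At a 35% response rate, contacts needed = 767 / 0.35 ≈ 2191.43 → 2192.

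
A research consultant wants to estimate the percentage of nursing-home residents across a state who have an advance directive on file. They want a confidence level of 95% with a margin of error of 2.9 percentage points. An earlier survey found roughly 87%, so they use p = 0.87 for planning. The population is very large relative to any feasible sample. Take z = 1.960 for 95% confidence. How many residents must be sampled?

With p = 0.87, p(1−p) = 0.1131.
n = z²·p(1−p)/E² = 1.960² × 0.1131 / 0.029² = 3.8416 × 0.1131 / 0.000841 ≈ 516.63.
Rounding up gives n = 517.

517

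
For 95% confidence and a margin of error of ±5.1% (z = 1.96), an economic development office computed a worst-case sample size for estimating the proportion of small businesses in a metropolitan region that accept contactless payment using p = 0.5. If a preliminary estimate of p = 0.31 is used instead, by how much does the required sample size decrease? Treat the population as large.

Conservative (p = 0.5): n = 1.96² × 0.25 / 0.051² ≈ 369.24 → 370.
Using p = 0.31: p(1−p) = 0.2139, so n = 1.96² × 0.2139 / 0.051² ≈ 315.92 → 316.
Reduction: 370 − 316 = 54.

54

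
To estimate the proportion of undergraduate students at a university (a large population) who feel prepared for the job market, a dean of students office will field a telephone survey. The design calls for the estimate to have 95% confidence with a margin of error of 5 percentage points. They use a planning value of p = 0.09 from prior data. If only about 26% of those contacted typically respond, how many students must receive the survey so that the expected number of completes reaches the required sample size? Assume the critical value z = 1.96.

Completed interviews needed: n₀ = 1.96² × 0.0819 / 0.050² ≈ 125.85 → 126.
At a 26% response rate, contacts needed = 126 / 0.26 ≈ 484.62 → 485.

485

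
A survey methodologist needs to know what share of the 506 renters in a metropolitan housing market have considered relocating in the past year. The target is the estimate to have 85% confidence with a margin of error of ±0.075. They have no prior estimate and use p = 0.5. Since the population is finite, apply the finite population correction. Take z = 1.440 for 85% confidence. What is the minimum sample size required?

79

Unadjusted: n₀ = 1.440² × 0.50 × 0.50 / 0.075² ≈ 92.16, so n₀ = 93.
Finite population correction with N = 506: n = n₀ / (1 + (n₀−1)/N) = 93 / (1 + 92/506) = 93 / 1.1818 ≈ 78.69.
Rounding up, n = 79.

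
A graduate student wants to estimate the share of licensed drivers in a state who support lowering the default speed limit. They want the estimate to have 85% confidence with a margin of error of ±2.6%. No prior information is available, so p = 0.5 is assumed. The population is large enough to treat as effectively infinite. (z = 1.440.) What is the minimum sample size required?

767

With p = 0.5, p(1−p) = 0.25.
n = z²·p(1−p)/E² = 1.440² × 0.2500 / 0.026² = 2.0736 × 0.2500 / 0.000676 ≈ 766.86.
Rounding up gives n = 767.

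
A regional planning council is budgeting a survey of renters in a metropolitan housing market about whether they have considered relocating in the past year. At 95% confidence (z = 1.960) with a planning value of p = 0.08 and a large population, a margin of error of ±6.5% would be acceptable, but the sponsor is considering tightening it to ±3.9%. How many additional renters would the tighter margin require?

119

At ±6.5%: n = 1.960² × 0.0736 / 0.065² ≈ 66.92 → 67.
At ±3.9%: n = 1.960² × 0.0736 / 0.039² ≈ 185.89 → 186.
Additional respondents: 186 − 67 = 119.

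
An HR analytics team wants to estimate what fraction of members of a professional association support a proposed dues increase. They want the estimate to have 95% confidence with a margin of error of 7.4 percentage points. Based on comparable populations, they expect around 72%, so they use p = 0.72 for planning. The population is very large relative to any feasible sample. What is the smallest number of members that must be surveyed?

For 95% confidence, z = 1.960.
With p = 0.72, p(1−p) = 0.2016.
n = z²·p(1−p)/E² = 1.960² × 0.2016 / 0.074² = 3.8416 × 0.2016 / 0.005476 ≈ 141.43.
Rounding up gives n = 142.

142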